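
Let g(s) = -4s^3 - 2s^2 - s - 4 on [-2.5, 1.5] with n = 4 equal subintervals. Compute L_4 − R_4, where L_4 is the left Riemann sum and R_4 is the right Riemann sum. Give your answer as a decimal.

L_4 = 46.
R_4 = -26.
L_4 − R_4 = 72.

72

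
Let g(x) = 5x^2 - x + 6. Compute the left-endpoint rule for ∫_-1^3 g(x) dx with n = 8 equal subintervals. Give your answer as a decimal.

58.5

Δx = (3 − (-1))/8 = 0.5.
Left endpoints: -1, -0.5, 0, 0.5, 1, 1.5, 2, 2.5.
g(-1) = 12, g(-0.5) = 7.75, g(0) = 6, g(0.5) = 6.75, g(1) = 10, g(1.5) = 15.75, g(2) = 24, g(2.5) = 34.75.
Sum = Δx · [g(-1) + g(-0.5) + g(0) + ...].
Sum = 58.5.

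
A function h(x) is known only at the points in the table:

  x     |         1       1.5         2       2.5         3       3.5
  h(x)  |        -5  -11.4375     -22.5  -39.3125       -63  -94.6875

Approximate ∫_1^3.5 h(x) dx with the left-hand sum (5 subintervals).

-70.625

Δx = 0.5.
Sum = 0.5·[(-5) + (-11.4375) + (-22.5) + (-39.3125) + (-63)] = -70.625.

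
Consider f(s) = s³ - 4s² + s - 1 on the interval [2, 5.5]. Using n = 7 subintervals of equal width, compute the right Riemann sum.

Δs = (5.5 − 2)/7 = 0.5.
Right endpoints: 2.5, 3, 3.5, 4, 4.5, 5, 5.5.
f(2.5) = -7.875, f(3) = -7, f(3.5) = -3.625, f(4) = 3, f(4.5) = 13.625, f(5) = 29, f(5.5) = 49.875.
Sum = Δs · [f(2.5) + f(3) + f(3.5) + ...].
Sum = 38.5.

38.5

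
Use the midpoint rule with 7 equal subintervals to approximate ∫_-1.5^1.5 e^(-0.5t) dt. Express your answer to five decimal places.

Δt = (1.5 − (-1.5))/7 = 3/7.
Midpoints: -9/7, -6/7, -3/7, 0, 3/7, 6/7, 9/7.
f(-9/7) ≈ 1.90191, f(-6/7) ≈ 1.53506, f(-3/7) ≈ 1.23898, f(0) ≈ 1.00000, f(3/7) ≈ 0.80712, f(6/7) ≈ 0.65144, f(9/7) ≈ 0.52579.
Sum = Δt · [f(-9/7) + f(-6/7) + f(-3/7) + ...].
Sum ≈ 3.28298.

3.28298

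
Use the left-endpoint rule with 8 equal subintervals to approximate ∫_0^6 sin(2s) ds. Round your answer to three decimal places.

0.264

Δs = (6 − 0)/8 = 0.75.
Left endpoints: 0, 0.75, 1.5, 2.25, 3, 3.75, 4.5, 5.25.
f(0) ≈ 0.000, f(0.75) ≈ 0.997, f(1.5) ≈ 0.141, f(2.25) ≈ -0.978, f(3) ≈ -0.279, f(3.75) ≈ 0.938, f(4.5) ≈ 0.412, f(5.25) ≈ -0.880.
Sum = Δs · [f(0) + f(0.75) + f(1.5) + ...].
Sum ≈ 0.264.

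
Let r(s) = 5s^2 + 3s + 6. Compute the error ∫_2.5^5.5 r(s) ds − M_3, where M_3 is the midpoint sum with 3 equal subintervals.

Exact integral: ∫_2.5^5.5 r(s) ds = 305.25.
M_3 = 304.
Error = 305.25 − 304 = 1.25.

1.25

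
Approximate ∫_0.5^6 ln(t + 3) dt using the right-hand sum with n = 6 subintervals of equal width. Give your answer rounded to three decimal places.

Δt = (6 − 0.5)/6 = 11/12.
Right endpoints: 17/12, 7/3, 3.25, 25/6, 61/12, 6.
f(17/12) ≈ 1.485, f(7/3) ≈ 1.674, f(3.25) ≈ 1.833, f(25/6) ≈ 1.969, f(61/12) ≈ 2.090, f(6) ≈ 2.197.
Sum = Δt · [f(17/12) + f(7/3) + f(3.25) + ...].
Sum ≈ 10.311.

10.311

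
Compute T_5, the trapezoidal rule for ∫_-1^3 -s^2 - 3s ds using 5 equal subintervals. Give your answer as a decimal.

Δs = (3 − (-1))/5 = 0.8.
f(-1) = 2, f(-0.2) = 0.56, f(0.6) = -2.16, f(1.4) = -6.16, f(2.2) = -11.44, f(3) = -18.
T_5 = (Δs/2)·[f(s_0) + 2f(s_1) + ... + 2f(s_{4}) + f(s_5)].
Sum = -21.76.

-21.76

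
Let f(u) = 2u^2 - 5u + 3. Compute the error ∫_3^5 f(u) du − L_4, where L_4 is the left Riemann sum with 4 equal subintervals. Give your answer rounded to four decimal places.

Exact integral: ∫_3^5 f(u) du ≈ 31.333333.
L_4 = 26.
Error ≈ 31.333333 − 26 ≈ 5.3333.

5.3333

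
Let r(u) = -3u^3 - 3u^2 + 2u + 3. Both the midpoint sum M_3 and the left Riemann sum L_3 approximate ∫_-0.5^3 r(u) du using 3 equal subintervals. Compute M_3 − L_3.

-41.7265625

M_3 ≈ -62.9210069.
L_3 ≈ -21.1944444.
M_3 − L_3 = -41.7265625.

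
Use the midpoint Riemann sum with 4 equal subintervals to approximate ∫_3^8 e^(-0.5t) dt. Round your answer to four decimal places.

Δt = (8 − 3)/4 = 1.25.
Midpoints: 3.625, 4.875, 6.125, 7.375.
f(3.625) ≈ 0.1632, f(4.875) ≈ 0.0874, f(6.125) ≈ 0.0468, f(7.375) ≈ 0.0250.
Sum = Δt · [f(3.625) + f(4.875) + f(6.125) + f(7.375)].
Sum ≈ 0.4030.

0.4030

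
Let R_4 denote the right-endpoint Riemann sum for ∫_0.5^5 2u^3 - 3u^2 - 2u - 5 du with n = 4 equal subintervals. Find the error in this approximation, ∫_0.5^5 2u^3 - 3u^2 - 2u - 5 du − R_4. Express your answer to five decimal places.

-106.47070

Exact integral: ∫_0.5^5 f(u) du = 140.34375.
R_4 ≈ 246.8144531.
Error ≈ 140.34375 − 246.8144531 ≈ -106.47070.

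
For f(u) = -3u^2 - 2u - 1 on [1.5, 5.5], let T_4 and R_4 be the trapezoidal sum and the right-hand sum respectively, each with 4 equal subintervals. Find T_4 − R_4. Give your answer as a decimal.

46

T_4 = -197.
R_4 = -243.
T_4 − R_4 = 46.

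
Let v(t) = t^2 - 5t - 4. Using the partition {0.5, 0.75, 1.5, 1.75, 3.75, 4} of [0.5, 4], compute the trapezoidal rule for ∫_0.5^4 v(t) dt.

-30.671875

Subinterval widths: 0.25, 0.75, 0.25, 2, 0.25.
v(0.5) = -6.25, v(0.75) = -7.1875, v(1.5) = -9.25, v(1.75) = -9.6875, v(3.75) = -8.6875, v(4) = -8.
On each subinterval the trapezoid contributes (Δt_i/2)·[v(t_{i-1}) + v(t_i)].
Sum = -30.671875.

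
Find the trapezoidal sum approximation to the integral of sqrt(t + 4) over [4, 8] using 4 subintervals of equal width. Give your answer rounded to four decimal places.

Δt = (8 − 4)/4 = 1.
f(4) ≈ 2.8284, f(5) ≈ 3.0000, f(6) ≈ 3.1623, f(7) ≈ 3.3166, f(8) ≈ 3.4641.
T_4 = (Δt/2)·[f(t_0) + 2f(t_1) + 2f(t_2) + 2f(t_3) + f(t_4)].
Sum ≈ 12.6252.

12.6252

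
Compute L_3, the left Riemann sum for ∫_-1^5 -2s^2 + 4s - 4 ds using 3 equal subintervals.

Δs = (5 − (-1))/3 = 2.
Left endpoints: -1, 1, 3.
f(-1) = -10, f(1) = -2, f(3) = -10.
Sum = Δs · [f(-1) + f(1) + f(3)].
Sum = -44.

-44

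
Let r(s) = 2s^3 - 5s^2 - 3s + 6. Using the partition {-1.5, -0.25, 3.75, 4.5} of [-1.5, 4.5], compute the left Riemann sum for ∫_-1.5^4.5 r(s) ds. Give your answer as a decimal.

Subinterval widths: 1.25, 4, 0.75.
Left endpoints: -1.5, -0.25, 3.75.
r(-1.5) = -7.5, r(-0.25) = 6.40625, r(3.75) = 29.90625.
Sum = Σ Δs_i · r(s_i).
Sum = 38.6796875.

38.6796875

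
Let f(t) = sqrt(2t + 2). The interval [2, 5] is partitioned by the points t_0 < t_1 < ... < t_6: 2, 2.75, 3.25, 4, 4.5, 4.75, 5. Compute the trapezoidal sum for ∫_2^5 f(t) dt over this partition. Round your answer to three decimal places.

8.953

Subinterval widths: 0.75, 0.5, 0.75, 0.5, 0.25, 0.25.
f(2) ≈ 2.449, f(2.75) ≈ 2.739, f(3.25) ≈ 2.915, f(4) ≈ 3.162, f(4.5) ≈ 3.317, f(4.75) ≈ 3.391, f(5) ≈ 3.464.
On each subinterval the trapezoid contributes (Δt_i/2)·[f(t_{i-1}) + f(t_i)].
Sum ≈ 8.953.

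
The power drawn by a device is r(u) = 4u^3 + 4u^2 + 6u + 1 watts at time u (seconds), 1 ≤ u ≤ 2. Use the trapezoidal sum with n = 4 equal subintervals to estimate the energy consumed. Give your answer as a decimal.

Δu = (2 − 1)/4 = 0.25.
r(1) = 15, r(1.25) = 22.5625, r(1.5) = 32.5, r(1.75) = 45.1875, r(2) = 61.
T_4 = (Δu/2)·[r(u_0) + 2r(u_1) + 2r(u_2) + 2r(u_3) + r(u_4)].
Sum = 34.5625.

34.5625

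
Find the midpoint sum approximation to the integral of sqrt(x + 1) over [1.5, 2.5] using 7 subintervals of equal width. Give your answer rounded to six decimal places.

Δx = (2.5 − 1.5)/7 = 1/7.
Midpoints: 11/7, 12/7, 13/7, 2, 15/7, 16/7, 17/7.
f(11/7) ≈ 1.603567, f(12/7) ≈ 1.647509, f(13/7) ≈ 1.690309, f(2) ≈ 1.732051, f(15/7) ≈ 1.772811, f(16/7) ≈ 1.812654, f(17/7) ≈ 1.851640.
Sum = Δx · [f(11/7) + f(12/7) + f(13/7) + ...].
Sum ≈ 1.730077.

1.730077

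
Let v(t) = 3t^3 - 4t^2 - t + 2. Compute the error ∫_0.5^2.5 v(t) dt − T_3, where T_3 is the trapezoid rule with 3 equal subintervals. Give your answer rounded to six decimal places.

-1.407407

Exact integral: ∫_0.5^2.5 v(t) dt ≈ 9.58333333.
T_3 ≈ 10.99074074.
Error ≈ 9.58333333 − 10.99074074 ≈ -1.407407.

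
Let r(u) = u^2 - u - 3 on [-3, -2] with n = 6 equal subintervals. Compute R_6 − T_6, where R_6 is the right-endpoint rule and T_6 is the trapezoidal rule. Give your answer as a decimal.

R_6 ≈ 5.33796296.
T_6 ≈ 5.83796296.
R_6 − T_6 = -0.5.

-0.5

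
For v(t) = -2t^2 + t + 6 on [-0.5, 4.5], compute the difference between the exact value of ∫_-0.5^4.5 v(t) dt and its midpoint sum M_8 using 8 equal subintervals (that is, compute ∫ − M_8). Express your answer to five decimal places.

Exact integral: ∫_-0.5^4.5 v(t) dt ≈ -20.8333333.
M_8 = -20.5078125.
Error ≈ -20.8333333 − (-20.5078125) ≈ -0.32552.

-0.32552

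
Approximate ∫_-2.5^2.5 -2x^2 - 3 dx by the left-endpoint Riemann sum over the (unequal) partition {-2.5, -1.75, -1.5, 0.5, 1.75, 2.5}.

Subinterval widths: 0.75, 0.25, 2, 1.25, 0.75.
Left endpoints: -2.5, -1.75, -1.5, 0.5, 1.75.
f(-2.5) = -15.5, f(-1.75) = -9.125, f(-1.5) = -7.5, f(0.5) = -3.5, f(1.75) = -9.125.
Sum = Σ Δx_i · f(x_i).
Sum = -40.125.

-40.125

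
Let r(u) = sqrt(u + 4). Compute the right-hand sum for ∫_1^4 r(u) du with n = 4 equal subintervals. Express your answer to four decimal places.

7.8513

Δu = (4 − 1)/4 = 0.75.
Right endpoints: 1.75, 2.5, 3.25, 4.
r(1.75) ≈ 2.3979, r(2.5) ≈ 2.5495, r(3.25) ≈ 2.6926, r(4) ≈ 2.8284.
Sum = Δu · [r(1.75) + r(2.5) + r(3.25) + r(4)].
Sum ≈ 7.8513.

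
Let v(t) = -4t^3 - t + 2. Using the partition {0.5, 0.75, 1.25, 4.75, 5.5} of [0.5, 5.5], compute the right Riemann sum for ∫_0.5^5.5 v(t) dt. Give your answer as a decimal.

-2015.421875

Subinterval widths: 0.25, 0.5, 3.5, 0.75.
Right endpoints: 0.75, 1.25, 4.75, 5.5.
v(0.75) = -0.4375, v(1.25) = -7.0625, v(4.75) = -431.4375, v(5.5) = -669.
Sum = Σ Δt_i · v(t_i).
Sum = -2015.421875.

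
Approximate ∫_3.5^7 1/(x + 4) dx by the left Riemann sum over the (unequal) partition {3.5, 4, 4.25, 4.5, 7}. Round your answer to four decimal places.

0.4223

Subinterval widths: 0.5, 0.25, 0.25, 2.5.
Left endpoints: 3.5, 4, 4.25, 4.5.
f(3.5) = 2/15, f(4) = 0.125, f(4.25) = 4/33, f(4.5) = 2/17.
Sum = Σ Δx_i · f(x_i).
Sum ≈ 0.4223.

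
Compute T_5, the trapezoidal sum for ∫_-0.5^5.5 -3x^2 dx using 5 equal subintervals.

-170.82

Δx = (5.5 − (-0.5))/5 = 1.2.
f(-0.5) = -0.75, f(0.7) = -1.47, f(1.9) = -10.83, f(3.1) = -28.83, f(4.3) = -55.47, f(5.5) = -90.75.
T_5 = (Δx/2)·[f(x_0) + 2f(x_1) + ... + 2f(x_{4}) + f(x_5)].
Sum = -170.82.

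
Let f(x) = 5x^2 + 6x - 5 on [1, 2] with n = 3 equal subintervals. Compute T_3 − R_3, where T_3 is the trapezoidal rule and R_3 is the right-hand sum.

-3.5

T_3 ≈ 15.759259.
R_3 ≈ 19.259259.
T_3 − R_3 = -3.5.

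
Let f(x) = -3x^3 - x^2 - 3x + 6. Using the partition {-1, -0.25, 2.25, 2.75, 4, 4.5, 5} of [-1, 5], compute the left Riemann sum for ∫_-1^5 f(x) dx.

Subinterval widths: 0.75, 2.5, 0.5, 1.25, 0.5, 0.5.
Left endpoints: -1, -0.25, 2.25, 2.75, 4, 4.5.
f(-1) = 11, f(-0.25) = 6.734375, f(2.25) = -39.984375, f(2.75) = -72.203125, f(4) = -214, f(4.5) = -301.125.
Sum = Σ Δx_i · f(x_i).
Sum = -342.72265625.

-342.72265625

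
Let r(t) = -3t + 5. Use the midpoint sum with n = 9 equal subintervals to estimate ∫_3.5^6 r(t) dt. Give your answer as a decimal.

Δt = (6 − 3.5)/9 = 5/18.
Midpoints: 131/36, 47/12, 151/36, 161/36, 4.75, 181/36, 191/36, 67/12, 211/36.
r(131/36) = -71/12, r(47/12) = -6.75, r(151/36) = -91/12, r(161/36) = -101/12, r(4.75) = -9.25, r(181/36) = -121/12, r(191/36) = -131/12, r(67/12) = -11.75, r(211/36) = -151/12.
Sum = Δt · [r(131/36) + r(47/12) + r(151/36) + ...].
Sum = -23.125.

-23.125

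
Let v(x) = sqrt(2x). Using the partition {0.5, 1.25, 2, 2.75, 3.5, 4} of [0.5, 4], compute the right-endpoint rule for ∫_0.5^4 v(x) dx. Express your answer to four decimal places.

7.8433

Subinterval widths: 0.75, 0.75, 0.75, 0.75, 0.5.
Right endpoints: 1.25, 2, 2.75, 3.5, 4.
v(1.25) ≈ 1.5811, v(2) ≈ 2.0000, v(2.75) ≈ 2.3452, v(3.5) ≈ 2.6458, v(4) ≈ 2.8284.
Sum = Σ Δx_i · v(x_i).
Sum ≈ 7.8433.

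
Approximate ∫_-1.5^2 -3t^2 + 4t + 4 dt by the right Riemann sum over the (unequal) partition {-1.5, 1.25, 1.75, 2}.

Subinterval widths: 2.75, 0.5, 0.25.
Right endpoints: 1.25, 1.75, 2.
f(1.25) = 4.3125, f(1.75) = 1.8125, f(2) = 0.
Sum = Σ Δt_i · f(t_i).
Sum = 12.765625.

12.765625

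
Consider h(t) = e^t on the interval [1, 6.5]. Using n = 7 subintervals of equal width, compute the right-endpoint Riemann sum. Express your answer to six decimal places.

Δt = (6.5 − 1)/7 = 11/14.
Right endpoints: 25/14, 18/7, 47/14, 29/7, 69/14, 40/7, 6.5.
h(25/14) ≈ 5.963838, h(18/7) ≈ 13.084503, h(47/14) ≈ 28.707053, h(29/7) ≈ 62.982515, h(69/14) ≈ 138.181968, h(40/7) ≈ 303.167578, h(6.5) ≈ 665.141633.
Sum = Δt · [h(25/14) + h(18/7) + h(47/14) + ...].
Sum ≈ 956.394284.

956.394284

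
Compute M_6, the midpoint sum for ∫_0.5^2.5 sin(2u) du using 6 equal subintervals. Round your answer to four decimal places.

0.1307

Δu = (2.5 − 0.5)/6 = 1/3.
Midpoints: 2/3, 1, 4/3, 5/3, 2, 7/3.
f(2/3) ≈ 0.9719, f(1) ≈ 0.9093, f(4/3) ≈ 0.4573, f(5/3) ≈ -0.1906, f(2) ≈ -0.7568, f(7/3) ≈ -0.9990.
Sum = Δu · [f(2/3) + f(1) + f(4/3) + ...].
Sum ≈ 0.1307.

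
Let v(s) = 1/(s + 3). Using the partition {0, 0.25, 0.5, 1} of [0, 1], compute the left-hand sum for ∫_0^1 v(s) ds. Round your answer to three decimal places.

Subinterval widths: 0.25, 0.25, 0.5.
Left endpoints: 0, 0.25, 0.5.
v(0) = 1/3, v(0.25) = 4/13, v(0.5) = 2/7.
Sum = Σ Δs_i · v(s_i).
Sum ≈ 0.303.

0.303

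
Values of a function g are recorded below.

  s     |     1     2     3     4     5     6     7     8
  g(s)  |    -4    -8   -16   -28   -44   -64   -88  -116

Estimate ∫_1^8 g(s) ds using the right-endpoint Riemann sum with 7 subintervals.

-364

Δs = 1.
Sum = 1·[(-8) + (-16) + (-28) + (-44) + (-64) + (-88) + (-116)] = -364.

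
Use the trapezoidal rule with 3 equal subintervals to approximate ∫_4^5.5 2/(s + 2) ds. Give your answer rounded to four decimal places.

Δs = (5.5 − 4)/3 = 0.5.
f(4) = 1/3, f(4.5) = 4/13, f(5) = 2/7, f(5.5) = 4/15.
T_3 = (Δs/2)·[f(s_0) + 2f(s_1) + 2f(s_2) + f(s_3)].
Sum ≈ 0.4467.

0.4467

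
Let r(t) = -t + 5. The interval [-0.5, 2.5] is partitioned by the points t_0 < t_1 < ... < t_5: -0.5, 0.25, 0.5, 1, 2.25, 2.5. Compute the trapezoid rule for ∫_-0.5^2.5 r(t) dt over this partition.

12

Subinterval widths: 0.75, 0.25, 0.5, 1.25, 0.25.
r(-0.5) = 5.5, r(0.25) = 4.75, r(0.5) = 4.5, r(1) = 4, r(2.25) = 2.75, r(2.5) = 2.5.
On each subinterval the trapezoid contributes (Δt_i/2)·[r(t_{i-1}) + r(t_i)].
Sum = 12.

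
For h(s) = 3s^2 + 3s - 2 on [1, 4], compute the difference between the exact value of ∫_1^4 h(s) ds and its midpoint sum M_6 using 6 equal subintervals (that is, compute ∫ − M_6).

Exact integral: ∫_1^4 h(s) ds = 79.5.
M_6 = 79.3125.
Error = 79.5 − 79.3125 = 0.1875.

0.1875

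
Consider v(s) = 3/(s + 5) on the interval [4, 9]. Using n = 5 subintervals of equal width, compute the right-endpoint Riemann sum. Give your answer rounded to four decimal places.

1.2678

Δs = (9 − 4)/5 = 1.
Right endpoints: 5, 6, 7, 8, 9.
v(5) = 0.3, v(6) = 3/11, v(7) = 0.25, v(8) = 3/13, v(9) = 3/14.
Sum = Δs · [v(5) + v(6) + v(7) + v(8) + v(9)].
Sum ≈ 1.2678.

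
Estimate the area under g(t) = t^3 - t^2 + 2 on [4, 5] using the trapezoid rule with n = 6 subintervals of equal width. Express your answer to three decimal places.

73.975

Δt = (5 − 4)/6 = 1/6.
g(4) = 50, g(25/6) = 12307/216, g(13/3) = 1744/27, g(4.5) = 72.875, g(14/3) = 2210/27, g(29/6) = 19775/216, g(5) = 102.
T_6 = (Δt/2)·[g(t_0) + 2g(t_1) + ... + 2g(t_{5}) + g(t_6)].
Sum ≈ 73.975.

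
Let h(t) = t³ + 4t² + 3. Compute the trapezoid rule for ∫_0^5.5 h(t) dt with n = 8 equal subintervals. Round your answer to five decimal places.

472.40649

Δt = (5.5 − 0)/8 = 0.6875.
h(0) = 3, h(0.6875) = 21363/4096, h(1.375) = 6739/512, h(2.0625) = 117921/4096, h(2.75) = 54.046875, h(3.4375) = 372263/4096, h(4.125) = 72321/512, h(4.8125) = 848277/4096, h(5.5) = 290.375.
T_8 = (Δt/2)·[h(t_0) + 2h(t_1) + ... + 2h(t_{7}) + h(t_8)].
Sum ≈ 472.40649.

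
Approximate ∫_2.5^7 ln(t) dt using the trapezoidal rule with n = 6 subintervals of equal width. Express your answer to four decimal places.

6.8186

Δt = (7 − 2.5)/6 = 0.75.
f(2.5) ≈ 0.9163, f(3.25) ≈ 1.1787, f(4) ≈ 1.3863, f(4.75) ≈ 1.5581, f(5.5) ≈ 1.7047, f(6.25) ≈ 1.8326, f(7) ≈ 1.9459.
T_6 = (Δt/2)·[f(t_0) + 2f(t_1) + ... + 2f(t_{5}) + f(t_6)].
Sum ≈ 6.8186.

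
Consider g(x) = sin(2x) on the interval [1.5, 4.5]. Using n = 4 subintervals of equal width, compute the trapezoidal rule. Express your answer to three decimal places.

Δx = (4.5 − 1.5)/4 = 0.75.
g(1.5) ≈ 0.141, g(2.25) ≈ -0.978, g(3) ≈ -0.279, g(3.75) ≈ 0.938, g(4.5) ≈ 0.412.
T_4 = (Δx/2)·[g(x_0) + 2g(x_1) + 2g(x_2) + 2g(x_3) + g(x_4)].
Sum ≈ -0.032.

-0.032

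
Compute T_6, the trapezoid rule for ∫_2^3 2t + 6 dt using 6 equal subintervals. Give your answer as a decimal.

11

Δt = (3 − 2)/6 = 1/6.
f(2) = 10, f(13/6) = 31/3, f(7/3) = 32/3, f(2.5) = 11, f(8/3) = 34/3, f(17/6) = 35/3, f(3) = 12.
T_6 = (Δt/2)·[f(t_0) + 2f(t_1) + ... + 2f(t_{5}) + f(t_6)].
Sum = 11.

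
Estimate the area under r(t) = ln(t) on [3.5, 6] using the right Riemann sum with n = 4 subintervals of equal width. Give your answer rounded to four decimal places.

Δt = (6 − 3.5)/4 = 0.625.
Right endpoints: 4.125, 4.75, 5.375, 6.
r(4.125) ≈ 1.4171, r(4.75) ≈ 1.5581, r(5.375) ≈ 1.6818, r(6) ≈ 1.7918.
Sum = Δt · [r(4.125) + r(4.75) + r(5.375) + r(6)].
Sum ≈ 4.0305.

4.0305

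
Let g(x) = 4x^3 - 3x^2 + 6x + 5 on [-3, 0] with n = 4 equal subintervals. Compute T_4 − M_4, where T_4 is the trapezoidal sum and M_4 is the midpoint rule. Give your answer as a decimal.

-8.859375

T_4 = -125.90625.
M_4 = -117.046875.
T_4 − M_4 = -8.859375.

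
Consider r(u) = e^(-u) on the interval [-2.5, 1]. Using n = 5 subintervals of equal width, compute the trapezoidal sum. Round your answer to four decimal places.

12.2932

Δu = (1 − (-2.5))/5 = 0.7.
r(-2.5) ≈ 12.1825, r(-1.8) ≈ 6.0496, r(-1.1) ≈ 3.0042, r(-0.4) ≈ 1.4918, r(0.3) ≈ 0.7408, r(1) ≈ 0.3679.
T_5 = (Δu/2)·[r(u_0) + 2r(u_1) + ... + 2r(u_{4}) + r(u_5)].
Sum ≈ 12.2932.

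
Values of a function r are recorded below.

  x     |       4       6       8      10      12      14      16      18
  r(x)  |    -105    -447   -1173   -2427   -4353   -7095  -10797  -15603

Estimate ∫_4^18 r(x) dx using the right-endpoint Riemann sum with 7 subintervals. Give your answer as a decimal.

-83790

Δx = 2.
Sum = 2·[(-447) + (-1173) + (-2427) + (-4353) + (-7095) + (-10797) + (-15603)] = -83790.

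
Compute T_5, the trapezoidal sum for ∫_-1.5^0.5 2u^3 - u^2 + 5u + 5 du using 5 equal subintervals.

1.12

Δu = (0.5 − (-1.5))/5 = 0.4.
f(-1.5) = -11.5, f(-1.1) = -4.372, f(-0.7) = 0.324, f(-0.3) = 3.356, f(0.1) = 5.492, f(0.5) = 7.5.
T_5 = (Δu/2)·[f(u_0) + 2f(u_1) + ... + 2f(u_{4}) + f(u_5)].
Sum = 1.12.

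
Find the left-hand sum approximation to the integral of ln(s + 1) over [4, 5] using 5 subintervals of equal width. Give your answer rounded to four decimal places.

1.6850

Δs = (5 − 4)/5 = 0.2.
Left endpoints: 4, 4.2, 4.4, 4.6, 4.8.
f(4) ≈ 1.6094, f(4.2) ≈ 1.6487, f(4.4) ≈ 1.6864, f(4.6) ≈ 1.7228, f(4.8) ≈ 1.7579.
Sum = Δs · [f(4) + f(4.2) + f(4.4) + f(4.6) + f(4.8)].
Sum ≈ 1.6850.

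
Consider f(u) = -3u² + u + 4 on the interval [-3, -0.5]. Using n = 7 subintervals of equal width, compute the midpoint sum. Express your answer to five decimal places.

Δu = (-0.5 − (-3))/7 = 5/14.
Midpoints: -79/28, -69/28, -59/28, -1.75, -39/28, -29/28, -19/28.
f(-79/28) = -17799/784, f(-69/28) = -13079/784, f(-59/28) = -8959/784, f(-1.75) = -6.9375, f(-39/28) = -2519/784, f(-29/28) = -199/784, f(-19/28) = 1521/784.
Sum = Δu · [f(-79/28) + f(-69/28) + f(-59/28) + ...].
Sum ≈ -21.17028.

-21.17028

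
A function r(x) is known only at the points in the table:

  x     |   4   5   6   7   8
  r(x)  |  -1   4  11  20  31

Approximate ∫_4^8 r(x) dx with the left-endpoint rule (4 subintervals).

34

Δx = 1.
Sum = 1·[(-1) + 4 + 11 + 20] = 34.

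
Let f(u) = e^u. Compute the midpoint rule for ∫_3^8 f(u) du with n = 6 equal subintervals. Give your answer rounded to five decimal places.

2876.90313

Δu = (8 − 3)/6 = 5/6.
Midpoints: 41/12, 4.25, 61/12, 71/12, 6.75, 91/12.
f(41/12) ≈ 30.46769, f(4.25) ≈ 70.10541, f(61/12) ≈ 161.31086, f(71/12) ≈ 371.17241, f(6.75) ≈ 854.05876, f(91/12) ≈ 1965.16862.
Sum = Δu · [f(41/12) + f(4.25) + f(61/12) + ...].
Sum ≈ 2876.90313.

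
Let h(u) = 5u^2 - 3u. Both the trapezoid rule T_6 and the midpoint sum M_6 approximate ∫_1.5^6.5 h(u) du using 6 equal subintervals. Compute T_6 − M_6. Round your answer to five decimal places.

T_6 ≈ 394.9768519.
M_6 ≈ 390.6365741.
T_6 − M_6 ≈ 4.34028.

4.34028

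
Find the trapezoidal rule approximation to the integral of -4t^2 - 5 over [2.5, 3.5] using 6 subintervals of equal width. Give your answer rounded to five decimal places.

Δt = (3.5 − 2.5)/6 = 1/6.
f(2.5) = -30, f(8/3) = -301/9, f(17/6) = -334/9, f(3) = -41, f(19/6) = -406/9, f(10/3) = -445/9, f(3.5) = -54.
T_6 = (Δt/2)·[f(t_0) + 2f(t_1) + ... + 2f(t_{5}) + f(t_6)].
Sum ≈ -41.35185.

-41.35185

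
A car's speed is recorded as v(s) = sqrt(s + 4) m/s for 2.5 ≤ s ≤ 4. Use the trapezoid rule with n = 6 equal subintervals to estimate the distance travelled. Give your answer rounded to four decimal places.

4.0370

Δs = (4 − 2.5)/6 = 0.25.
v(2.5) ≈ 2.5495, v(2.75) ≈ 2.5981, v(3) ≈ 2.6458, v(3.25) ≈ 2.6926, v(3.5) ≈ 2.7386, v(3.75) ≈ 2.7839, v(4) ≈ 2.8284.
T_6 = (Δs/2)·[v(s_0) + 2v(s_1) + ... + 2v(s_{5}) + v(s_6)].
Sum ≈ 4.0370.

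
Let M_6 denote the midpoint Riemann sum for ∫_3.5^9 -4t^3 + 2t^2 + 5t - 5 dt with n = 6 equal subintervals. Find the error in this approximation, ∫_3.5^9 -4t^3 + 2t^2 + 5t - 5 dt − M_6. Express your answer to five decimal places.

Exact integral: ∫_3.5^9 f(t) dt ≈ -5809.1458333.
M_6 ≈ -5781.0315394.
Error ≈ -5809.1458333 − (-5781.0315394) ≈ -28.11429.

-28.11429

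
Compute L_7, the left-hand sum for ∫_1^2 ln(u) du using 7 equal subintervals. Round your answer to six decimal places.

0.335935

Δu = (2 − 1)/7 = 1/7.
Left endpoints: 1, 8/7, 9/7, 10/7, 11/7, 12/7, 13/7.
f(1) ≈ 0.000000, f(8/7) ≈ 0.133531, f(9/7) ≈ 0.251314, f(10/7) ≈ 0.356675, f(11/7) ≈ 0.451985, f(12/7) ≈ 0.538997, f(13/7) ≈ 0.619039.
Sum = Δu · [f(1) + f(8/7) + f(9/7) + ...].
Sum ≈ 0.335935.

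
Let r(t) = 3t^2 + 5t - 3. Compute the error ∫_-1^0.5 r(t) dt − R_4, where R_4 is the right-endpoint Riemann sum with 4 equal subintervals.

Exact integral: ∫_-1^0.5 r(t) dt = -5.25.
R_4 = -4.16015625.
Error = -5.25 − (-4.16015625) = -1.08984375.

-1.08984375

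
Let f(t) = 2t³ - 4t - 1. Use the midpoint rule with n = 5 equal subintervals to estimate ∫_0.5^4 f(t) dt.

91.039375

Δt = (4 − 0.5)/5 = 0.7.
Midpoints: 0.85, 1.55, 2.25, 2.95, 3.65.
f(0.85) = -3.17175, f(1.55) = 0.24775, f(2.25) = 12.78125, f(2.95) = 38.54475, f(3.65) = 81.65425.
Sum = Δt · [f(0.85) + f(1.55) + f(2.25) + f(2.95) + f(3.65)].
Sum = 91.039375.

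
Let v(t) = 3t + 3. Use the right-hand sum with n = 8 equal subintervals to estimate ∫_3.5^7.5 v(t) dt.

81

Δt = (7.5 − 3.5)/8 = 0.5.
Right endpoints: 4, 4.5, 5, 5.5, 6, 6.5, 7, 7.5.
v(4) = 15, v(4.5) = 16.5, v(5) = 18, v(5.5) = 19.5, v(6) = 21, v(6.5) = 22.5, v(7) = 24, v(7.5) = 25.5.
Sum = Δt · [v(4) + v(4.5) + v(5) + ...].
Sum = 81.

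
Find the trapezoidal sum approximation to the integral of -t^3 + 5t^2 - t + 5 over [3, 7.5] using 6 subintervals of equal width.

-118.30078125

Δt = (7.5 − 3)/6 = 0.75.
f(3) = 20, f(3.75) = 18.828125, f(4.5) = 10.625, f(5.25) = -7.140625, f(6) = -37, f(6.75) = -81.484375, f(7.5) = -143.125.
T_6 = (Δt/2)·[f(t_0) + 2f(t_1) + ... + 2f(t_{5}) + f(t_6)].
Sum = -118.30078125.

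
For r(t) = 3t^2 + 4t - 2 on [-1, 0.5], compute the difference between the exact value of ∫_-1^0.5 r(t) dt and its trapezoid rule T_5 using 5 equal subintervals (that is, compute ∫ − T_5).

-0.0675

Exact integral: ∫_-1^0.5 r(t) dt = -3.375.
T_5 = -3.3075.
Error = -3.375 − (-3.3075) = -0.0675.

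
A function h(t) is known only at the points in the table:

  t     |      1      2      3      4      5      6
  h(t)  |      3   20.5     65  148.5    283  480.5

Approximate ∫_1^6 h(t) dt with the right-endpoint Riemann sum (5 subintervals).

997.5

Δt = 1.
Sum = 1·[20.5 + 65 + 148.5 + 283 + 480.5] = 997.5.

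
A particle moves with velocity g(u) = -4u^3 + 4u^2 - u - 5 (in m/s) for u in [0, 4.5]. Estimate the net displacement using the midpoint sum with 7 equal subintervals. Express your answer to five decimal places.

-317.62309

Δu = (4.5 − 0)/7 = 9/14.
Midpoints: 9/28, 27/28, 45/28, 2.25, 81/28, 99/28, 117/28.
g(9/28) = -27665/5488, g(27/28) = -32003/5488, g(45/28) = -70685/5488, g(2.25) = -32.5625, g(81/28) = -391049/5488, g(99/28) = -742715/5488, g(117/28) = -1268693/5488.
Sum = Δu · [g(9/28) + g(27/28) + g(45/28) + ...].
Sum ≈ -317.62309.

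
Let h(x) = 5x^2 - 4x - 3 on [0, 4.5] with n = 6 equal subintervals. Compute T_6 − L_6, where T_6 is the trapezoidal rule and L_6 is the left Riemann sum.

31.21875

T_6 = 99.984375.
L_6 = 68.765625.
T_6 − L_6 = 31.21875.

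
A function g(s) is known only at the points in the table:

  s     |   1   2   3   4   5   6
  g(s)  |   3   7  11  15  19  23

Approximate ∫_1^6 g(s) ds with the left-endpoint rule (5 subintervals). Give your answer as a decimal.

Δs = 1.
Sum = 1·[3 + 7 + 11 + 15 + 19] = 55.

55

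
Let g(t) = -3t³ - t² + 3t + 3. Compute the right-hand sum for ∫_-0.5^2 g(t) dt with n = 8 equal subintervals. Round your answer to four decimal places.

-5.0745

Δt = (2 − (-0.5))/8 = 0.3125.
Right endpoints: -0.1875, 0.125, 0.4375, 0.75, 1.0625, 1.375, 1.6875, 2.
g(-0.1875) = 9921/4096, g(0.125) = 1717/512, g(0.4375) = 15851/4096, g(0.75) = 3.421875, g(1.0625) = 5981/4096, g(1.375) = -1313/512, g(1.6875) = -37689/4096, g(2) = -19.
Sum = Δt · [g(-0.1875) + g(0.125) + g(0.4375) + ...].
Sum ≈ -5.0745.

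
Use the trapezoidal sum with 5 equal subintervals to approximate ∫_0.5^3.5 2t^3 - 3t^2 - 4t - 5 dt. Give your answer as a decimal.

Δt = (3.5 − 0.5)/5 = 0.6.
f(0.5) = -7.5, f(1.1) = -10.368, f(1.7) = -10.644, f(2.3) = -5.736, f(2.9) = 6.948, f(3.5) = 30.
T_5 = (Δt/2)·[f(t_0) + 2f(t_1) + ... + 2f(t_{4}) + f(t_5)].
Sum = -5.13.

-5.13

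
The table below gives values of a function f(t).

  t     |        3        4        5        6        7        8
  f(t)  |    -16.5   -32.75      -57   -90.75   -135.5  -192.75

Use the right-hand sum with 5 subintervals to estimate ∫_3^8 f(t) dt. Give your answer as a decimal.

Δt = 1.
Sum = 1·[(-32.75) + (-57) + (-90.75) + (-135.5) + (-192.75)] = -508.75.

-508.75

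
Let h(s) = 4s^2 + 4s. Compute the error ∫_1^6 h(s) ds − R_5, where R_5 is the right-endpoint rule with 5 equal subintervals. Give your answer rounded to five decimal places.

-83.33333

Exact integral: ∫_1^6 h(s) ds ≈ 356.6666667.
R_5 = 440.
Error ≈ 356.6666667 − 440 ≈ -83.33333.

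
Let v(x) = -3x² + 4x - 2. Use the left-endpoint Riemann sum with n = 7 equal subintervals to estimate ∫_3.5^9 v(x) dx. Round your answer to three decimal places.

Δx = (9 − 3.5)/7 = 11/14.
Left endpoints: 3.5, 30/7, 71/14, 41/7, 93/14, 52/7, 115/14.
v(3.5) = -24.75, v(30/7) = -1958/49, v(71/14) = -11539/196, v(41/7) = -3993/49, v(93/14) = -21131/196, v(52/7) = -6754/49, v(115/14) = -33627/196.
Sum = Δx · [v(3.5) + v(30/7) + v(71/14) + ...].
Sum ≈ -488.939.

-488.939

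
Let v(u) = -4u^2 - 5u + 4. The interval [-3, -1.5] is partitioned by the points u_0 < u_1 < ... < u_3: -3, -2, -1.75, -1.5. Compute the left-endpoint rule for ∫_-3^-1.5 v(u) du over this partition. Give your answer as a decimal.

-17.375

Subinterval widths: 1, 0.25, 0.25.
Left endpoints: -3, -2, -1.75.
v(-3) = -17, v(-2) = -2, v(-1.75) = 0.5.
Sum = Σ Δu_i · v(u_i).
Sum = -17.375.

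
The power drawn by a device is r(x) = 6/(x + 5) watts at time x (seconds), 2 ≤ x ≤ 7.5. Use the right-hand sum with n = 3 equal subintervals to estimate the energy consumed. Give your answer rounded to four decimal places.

3.1565

Δx = (7.5 − 2)/3 = 11/6.
Right endpoints: 23/6, 17/3, 7.5.
r(23/6) = 36/53, r(17/3) = 0.5625, r(7.5) = 0.48.
Sum = Δx · [r(23/6) + r(17/3) + r(7.5)].
Sum ≈ 3.1565.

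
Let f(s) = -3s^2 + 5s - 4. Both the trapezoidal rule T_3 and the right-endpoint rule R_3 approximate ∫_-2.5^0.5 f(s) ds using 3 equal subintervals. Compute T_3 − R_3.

-16.5

T_3 = -44.25.
R_3 = -27.75.
T_3 − R_3 = -16.5.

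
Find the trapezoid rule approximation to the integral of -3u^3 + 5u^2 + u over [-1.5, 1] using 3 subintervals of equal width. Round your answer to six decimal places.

Δu = (1 − (-1.5))/3 = 5/6.
f(-1.5) = 19.875, f(-2/3) = 22/9, f(1/6) = 7/24, f(1) = 3.
T_3 = (Δu/2)·[f(u_0) + 2f(u_1) + 2f(u_2) + f(u_3)].
Sum ≈ 11.811343.

11.811343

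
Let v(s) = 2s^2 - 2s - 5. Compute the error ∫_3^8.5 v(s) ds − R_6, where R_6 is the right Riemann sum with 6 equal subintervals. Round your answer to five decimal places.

Exact integral: ∫_3^8.5 v(s) ds ≈ 300.6666667.
R_6 ≈ 355.1446759.
Error ≈ 300.6666667 − 355.1446759 ≈ -54.47801.

-54.47801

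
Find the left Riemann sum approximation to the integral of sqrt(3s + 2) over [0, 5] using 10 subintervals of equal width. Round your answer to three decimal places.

Δs = (5 − 0)/10 = 0.5.
Left endpoints: 0, 0.5, 1, 1.5, 2, 2.5, 3, 3.5, 4, 4.5.
f(0) ≈ 1.414, f(0.5) ≈ 1.871, f(1) ≈ 2.236, f(1.5) ≈ 2.550, f(2) ≈ 2.828, f(2.5) ≈ 3.082, f(3) ≈ 3.317, f(3.5) ≈ 3.536, f(4) ≈ 3.742, f(4.5) ≈ 3.937.
Sum = Δs · [f(0) + f(0.5) + f(1) + ...].
Sum ≈ 14.256.

14.256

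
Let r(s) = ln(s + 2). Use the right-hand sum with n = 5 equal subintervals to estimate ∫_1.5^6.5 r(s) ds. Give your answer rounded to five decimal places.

Δs = (6.5 − 1.5)/5 = 1.
Right endpoints: 2.5, 3.5, 4.5, 5.5, 6.5.
r(2.5) ≈ 1.50408, r(3.5) ≈ 1.70475, r(4.5) ≈ 1.87180, r(5.5) ≈ 2.01490, r(6.5) ≈ 2.14007.
Sum = Δs · [r(2.5) + r(3.5) + r(4.5) + r(5.5) + r(6.5)].
Sum ≈ 9.23560.

9.23560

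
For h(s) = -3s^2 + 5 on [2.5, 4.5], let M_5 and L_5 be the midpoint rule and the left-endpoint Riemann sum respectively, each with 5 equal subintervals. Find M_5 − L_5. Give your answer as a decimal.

-8.16

M_5 = -65.42.
L_5 = -57.26.
M_5 − L_5 = -8.16.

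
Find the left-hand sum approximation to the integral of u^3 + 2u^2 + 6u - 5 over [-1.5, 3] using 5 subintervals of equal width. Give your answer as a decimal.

7.6725

Δu = (3 − (-1.5))/5 = 0.9.
Left endpoints: -1.5, -0.6, 0.3, 1.2, 2.1.
f(-1.5) = -12.875, f(-0.6) = -8.096, f(0.3) = -2.993, f(1.2) = 6.808, f(2.1) = 25.681.
Sum = Δu · [f(-1.5) + f(-0.6) + f(0.3) + f(1.2) + f(2.1)].
Sum = 7.6725.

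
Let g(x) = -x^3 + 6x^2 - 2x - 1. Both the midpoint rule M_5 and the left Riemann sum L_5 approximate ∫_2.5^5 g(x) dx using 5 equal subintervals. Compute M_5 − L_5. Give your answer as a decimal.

0.3515625

M_5 = 51.2890625.
L_5 = 50.9375.
M_5 − L_5 = 0.3515625.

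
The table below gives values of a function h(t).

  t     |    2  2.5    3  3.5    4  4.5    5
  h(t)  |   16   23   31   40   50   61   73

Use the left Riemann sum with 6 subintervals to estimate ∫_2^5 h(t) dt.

Δt = 0.5.
Sum = 0.5·[16 + 23 + 31 + 40 + 50 + 61] = 110.5.

110.5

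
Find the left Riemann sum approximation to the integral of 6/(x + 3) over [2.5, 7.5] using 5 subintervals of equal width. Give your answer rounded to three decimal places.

4.151

Δx = (7.5 − 2.5)/5 = 1.
Left endpoints: 2.5, 3.5, 4.5, 5.5, 6.5.
f(2.5) = 12/11, f(3.5) = 12/13, f(4.5) = 0.8, f(5.5) = 12/17, f(6.5) = 12/19.
Sum = Δx · [f(2.5) + f(3.5) + f(4.5) + f(5.5) + f(6.5)].
Sum ≈ 4.151.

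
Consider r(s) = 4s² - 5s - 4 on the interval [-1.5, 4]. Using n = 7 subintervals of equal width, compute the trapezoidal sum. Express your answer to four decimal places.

35.7219

Δs = (4 − (-1.5))/7 = 11/14.
r(-1.5) = 12.5, r(-5/7) = 79/49, r(1/14) = -425/98, r(6/7) = -262/49, r(23/14) = -139/98, r(17/7) = 365/49, r(45/14) = 2083/98, r(4) = 40.
T_7 = (Δs/2)·[r(s_0) + 2r(s_1) + ... + 2r(s_{6}) + r(s_7)].
Sum ≈ 35.7219.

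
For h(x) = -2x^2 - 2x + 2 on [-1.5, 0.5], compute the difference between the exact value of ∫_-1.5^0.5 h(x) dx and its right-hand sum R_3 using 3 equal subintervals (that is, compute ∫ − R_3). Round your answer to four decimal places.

Exact integral: ∫_-1.5^0.5 h(x) dx ≈ 3.666667.
R_3 ≈ 3.370370.
Error ≈ 3.666667 − 3.370370 ≈ 0.2963.

0.2963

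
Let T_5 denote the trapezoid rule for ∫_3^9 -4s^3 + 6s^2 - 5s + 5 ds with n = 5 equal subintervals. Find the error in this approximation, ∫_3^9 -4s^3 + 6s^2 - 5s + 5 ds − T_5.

95.04

Exact integral: ∫_3^9 f(s) ds = -5226.
T_5 = -5321.04.
Error = -5226 − (-5321.04) = 95.04.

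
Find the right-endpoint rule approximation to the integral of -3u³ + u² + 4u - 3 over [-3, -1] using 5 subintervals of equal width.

Δu = (-1 − (-3))/5 = 0.4.
Right endpoints: -2.6, -2.2, -1.8, -1.4, -1.
f(-2.6) = 46.088, f(-2.2) = 24.984, f(-1.8) = 10.536, f(-1.4) = 1.592, f(-1) = -3.
Sum = Δu · [f(-2.6) + f(-2.2) + f(-1.8) + f(-1.4) + f(-1)].
Sum = 32.08.

32.08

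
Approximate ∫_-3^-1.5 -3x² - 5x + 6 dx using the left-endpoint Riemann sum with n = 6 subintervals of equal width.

0.609375

Δx = (-1.5 − (-3))/6 = 0.25.
Left endpoints: -3, -2.75, -2.5, -2.25, -2, -1.75.
f(-3) = -6, f(-2.75) = -2.9375, f(-2.5) = -0.25, f(-2.25) = 2.0625, f(-2) = 4, f(-1.75) = 5.5625.
Sum = Δx · [f(-3) + f(-2.75) + f(-2.5) + ...].
Sum = 0.609375.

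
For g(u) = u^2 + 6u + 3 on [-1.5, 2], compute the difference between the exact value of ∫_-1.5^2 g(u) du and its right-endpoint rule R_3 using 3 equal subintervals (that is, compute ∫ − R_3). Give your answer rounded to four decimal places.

Exact integral: ∫_-1.5^2 g(u) du ≈ 19.541667.
R_3 ≈ 33.606481.
Error ≈ 19.541667 − 33.606481 ≈ -14.0648.

-14.0648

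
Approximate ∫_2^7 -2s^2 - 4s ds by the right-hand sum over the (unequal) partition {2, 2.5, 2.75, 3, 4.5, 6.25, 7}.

Subinterval widths: 0.5, 0.25, 0.25, 1.5, 1.75, 0.75.
Right endpoints: 2.5, 2.75, 3, 4.5, 6.25, 7.
f(2.5) = -22.5, f(2.75) = -26.125, f(3) = -30, f(4.5) = -58.5, f(6.25) = -103.125, f(7) = -126.
Sum = Σ Δs_i · f(s_i).
Sum = -388.

-388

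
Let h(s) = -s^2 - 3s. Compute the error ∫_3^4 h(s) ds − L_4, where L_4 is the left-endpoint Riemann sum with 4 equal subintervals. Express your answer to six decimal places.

Exact integral: ∫_3^4 h(s) ds ≈ -22.83333333.
L_4 = -21.59375.
Error ≈ -22.83333333 − (-21.59375) ≈ -1.239583.

-1.239583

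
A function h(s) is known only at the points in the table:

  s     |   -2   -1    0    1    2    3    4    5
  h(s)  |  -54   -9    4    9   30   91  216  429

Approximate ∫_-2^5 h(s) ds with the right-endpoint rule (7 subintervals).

Δs = 1.
Sum = 1·[(-9) + 4 + 9 + 30 + 91 + 216 + 429] = 770.

770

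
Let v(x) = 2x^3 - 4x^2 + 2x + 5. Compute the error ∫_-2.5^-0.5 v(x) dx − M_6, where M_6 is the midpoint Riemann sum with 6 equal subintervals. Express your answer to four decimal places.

-0.2407

Exact integral: ∫_-2.5^-0.5 v(x) dx ≈ -36.166667.
M_6 ≈ -35.925926.
Error ≈ -36.166667 − (-35.925926) ≈ -0.2407.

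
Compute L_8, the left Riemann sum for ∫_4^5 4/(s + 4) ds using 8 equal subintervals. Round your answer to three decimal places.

Δs = (5 − 4)/8 = 0.125.
Left endpoints: 4, 4.125, 4.25, 4.375, 4.5, 4.625, 4.75, 4.875.
f(4) = 0.5, f(4.125) = 32/65, f(4.25) = 16/33, f(4.375) = 32/67, f(4.5) = 8/17, f(4.625) = 32/69, f(4.75) = 16/35, f(4.875) = 32/71.
Sum = Δs · [f(4) + f(4.125) + f(4.25) + ...].
Sum ≈ 0.475.

0.475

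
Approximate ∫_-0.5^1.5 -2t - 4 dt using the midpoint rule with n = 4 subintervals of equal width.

Δt = (1.5 − (-0.5))/4 = 0.5.
Midpoints: -0.25, 0.25, 0.75, 1.25.
f(-0.25) = -3.5, f(0.25) = -4.5, f(0.75) = -5.5, f(1.25) = -6.5.
Sum = Δt · [f(-0.25) + f(0.25) + f(0.75) + f(1.25)].
Sum = -10.

-10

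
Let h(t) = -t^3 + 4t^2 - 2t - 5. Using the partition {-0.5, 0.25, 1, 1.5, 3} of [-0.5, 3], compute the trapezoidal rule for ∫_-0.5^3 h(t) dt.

-11.40234375

Subinterval widths: 0.75, 0.75, 0.5, 1.5.
h(-0.5) = -2.875, h(0.25) = -5.265625, h(1) = -4, h(1.5) = -2.375, h(3) = -2.
On each subinterval the trapezoid contributes (Δt_i/2)·[h(t_{i-1}) + h(t_i)].
Sum = -11.40234375.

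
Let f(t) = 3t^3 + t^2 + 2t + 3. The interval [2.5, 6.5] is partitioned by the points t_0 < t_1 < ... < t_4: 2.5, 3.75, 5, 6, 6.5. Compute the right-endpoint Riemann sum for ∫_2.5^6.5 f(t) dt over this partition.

1884.76953125

Subinterval widths: 1.25, 1.25, 1, 0.5.
Right endpoints: 3.75, 5, 6, 6.5.
f(3.75) = 182.765625, f(5) = 413, f(6) = 699, f(6.5) = 882.125.
Sum = Σ Δt_i · f(t_i).
Sum = 1884.76953125.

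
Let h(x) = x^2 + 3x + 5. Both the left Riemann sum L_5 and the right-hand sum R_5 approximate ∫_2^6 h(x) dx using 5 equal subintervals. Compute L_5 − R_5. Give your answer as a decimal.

L_5 = 120.16.
R_5 = 155.36.
L_5 − R_5 = -35.2.

-35.2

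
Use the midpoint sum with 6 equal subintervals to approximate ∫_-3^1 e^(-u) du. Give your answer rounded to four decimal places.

19.3572

Δu = (1 − (-3))/6 = 2/3.
Midpoints: -8/3, -2, -4/3, -2/3, 0, 2/3.
f(-8/3) ≈ 14.3919, f(-2) ≈ 7.3891, f(-4/3) ≈ 3.7937, f(-2/3) ≈ 1.9477, f(0) ≈ 1.0000, f(2/3) ≈ 0.5134.
Sum = Δu · [f(-8/3) + f(-2) + f(-4/3) + ...].
Sum ≈ 19.3572.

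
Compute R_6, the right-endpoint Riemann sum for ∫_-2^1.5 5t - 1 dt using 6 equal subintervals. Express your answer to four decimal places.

Δt = (1.5 − (-2))/6 = 7/12.
Right endpoints: -17/12, -5/6, -0.25, 1/3, 11/12, 1.5.
f(-17/12) = -97/12, f(-5/6) = -31/6, f(-0.25) = -2.25, f(1/3) = 2/3, f(11/12) = 43/12, f(1.5) = 6.5.
Sum = Δt · [f(-17/12) + f(-5/6) + f(-0.25) + ...].
Sum ≈ -2.7708.

-2.7708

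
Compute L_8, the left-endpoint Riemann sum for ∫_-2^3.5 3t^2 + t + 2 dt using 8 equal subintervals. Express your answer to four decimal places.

56.9014

Δt = (3.5 − (-2))/8 = 0.6875.
Left endpoints: -2, -1.3125, -0.625, 0.0625, 0.75, 1.4375, 2.125, 2.8125.
f(-2) = 12, f(-1.3125) = 5.85546875, f(-0.625) = 2.546875, f(0.0625) = 2.07421875, f(0.75) = 4.4375, f(1.4375) = 9.63671875, f(2.125) = 17.671875, f(2.8125) = 28.54296875.
Sum = Δt · [f(-2) + f(-1.3125) + f(-0.625) + ...].
Sum ≈ 56.9014.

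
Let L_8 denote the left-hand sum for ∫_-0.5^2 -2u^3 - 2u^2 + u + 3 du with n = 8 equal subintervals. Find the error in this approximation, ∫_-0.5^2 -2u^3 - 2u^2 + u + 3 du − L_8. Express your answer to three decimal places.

Exact integral: ∫_-0.5^2 f(u) du ≈ -4.01042.
L_8 ≈ -0.95459.
Error ≈ -4.01042 − (-0.95459) ≈ -3.056.

-3.056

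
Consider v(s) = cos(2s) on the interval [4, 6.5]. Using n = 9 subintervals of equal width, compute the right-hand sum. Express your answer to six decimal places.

-0.130995

Δs = (6.5 − 4)/9 = 5/18.
Right endpoints: 77/18, 41/9, 29/6, 46/9, 97/18, 17/3, 107/18, 56/9, 6.5.
v(77/18) ≈ -0.645421, v(41/9) ≈ -0.951209, v(29/6) ≈ -0.970887, v(46/9) ≈ -0.698538, v(97/18) ≈ -0.216079, v(17/3) ≈ 0.331374, v(107/18) ≈ 0.779154, v(56/9) ≈ 0.992576, v(6.5) ≈ 0.907447.
Sum = Δs · [v(77/18) + v(41/9) + v(29/6) + ...].
Sum ≈ -0.130995.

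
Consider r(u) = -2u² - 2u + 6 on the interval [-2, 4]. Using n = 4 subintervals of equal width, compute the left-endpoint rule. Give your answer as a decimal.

-1.5

Δu = (4 − (-2))/4 = 1.5.
Left endpoints: -2, -0.5, 1, 2.5.
r(-2) = 2, r(-0.5) = 6.5, r(1) = 2, r(2.5) = -11.5.
Sum = Δu · [r(-2) + r(-0.5) + r(1) + r(2.5)].
Sum = -1.5.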